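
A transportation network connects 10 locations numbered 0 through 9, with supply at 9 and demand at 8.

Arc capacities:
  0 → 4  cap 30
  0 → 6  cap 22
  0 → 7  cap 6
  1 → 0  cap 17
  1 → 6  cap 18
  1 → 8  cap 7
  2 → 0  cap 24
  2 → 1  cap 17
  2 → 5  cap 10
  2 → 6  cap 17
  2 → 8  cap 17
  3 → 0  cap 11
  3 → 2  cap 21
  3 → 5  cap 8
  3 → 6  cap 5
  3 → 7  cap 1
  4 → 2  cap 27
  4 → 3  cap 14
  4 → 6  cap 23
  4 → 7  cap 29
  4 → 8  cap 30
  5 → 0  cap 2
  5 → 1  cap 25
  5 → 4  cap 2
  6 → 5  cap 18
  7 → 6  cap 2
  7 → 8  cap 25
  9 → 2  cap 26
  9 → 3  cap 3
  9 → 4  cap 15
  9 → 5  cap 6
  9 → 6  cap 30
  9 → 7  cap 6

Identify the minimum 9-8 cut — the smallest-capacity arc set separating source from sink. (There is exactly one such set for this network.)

Min-cut arcs: {(6,5), (9,2), (9,3), (9,4), (9,5), (9,7)} (total capacity 74)

augment #1: 9→2→8 push 17
augment #2: 9→4→8 push 15
augment #3: 9→7→8 push 6
augment #4: 9→2→1→8 push 7
augment #5: 9→3→7→8 push 1
augment #6: 9→5→4→8 push 2
augment #7: 9→2→0→4→8 push 2
augment #8: 9→3→0→4→8 push 2
augment #9: 9→5→0→4→8 push 2
augment #10: 9→5→1→0→4→8 push 2
augment #11: 9→6→5→1→0→4→8 push 5
augment #12: 9→6→5→1→0→7→8 push 6
augment #13: 9→6→5→1→0→4→7→8 push 4
augment #14: 9→6→5→1→2→0→4→7→8 push 3
max flow = 74; residual-reachable set from 9 gives S-side
cut edges (S→T): {(6,5), (9,2), (9,3), (9,4), (9,5), (9,7)} total cap 74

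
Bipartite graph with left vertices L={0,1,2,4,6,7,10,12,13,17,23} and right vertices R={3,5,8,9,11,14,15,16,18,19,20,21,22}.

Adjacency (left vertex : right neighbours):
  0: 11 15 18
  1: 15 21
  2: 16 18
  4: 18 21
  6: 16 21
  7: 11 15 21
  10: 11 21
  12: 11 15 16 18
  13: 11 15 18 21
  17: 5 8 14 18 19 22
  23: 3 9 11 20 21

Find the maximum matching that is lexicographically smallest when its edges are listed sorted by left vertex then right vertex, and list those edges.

Lex-smallest maximum matching: {(0,11), (1,15), (2,16), (4,18), (6,21), (17,5), (23,3)}

|M| = 7 (so the lex-smallest maximum matching has 7 edges)
process left vertices in ascending order; for each, take the smallest-labelled available neighbour that still permits 7 edges overall, or leave it unmatched if none does
lex-smallest matching: {0-11, 1-15, 2-16, 4-18, 6-21, 17-5, 23-3}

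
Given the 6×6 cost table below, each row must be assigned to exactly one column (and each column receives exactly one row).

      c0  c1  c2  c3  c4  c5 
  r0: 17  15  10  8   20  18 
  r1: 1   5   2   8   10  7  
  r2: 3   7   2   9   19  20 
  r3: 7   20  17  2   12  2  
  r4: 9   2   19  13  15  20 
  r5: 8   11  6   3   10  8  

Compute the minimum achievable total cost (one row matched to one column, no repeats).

Minimum assignment cost: 25

optimal assignment: row0→col3 (cost 8), row1→col0 (cost 1), row2→col2 (cost 2), row3→col5 (cost 2), row4→col1 (cost 2), row5→col4 (cost 10)
total = 8 + 1 + 2 + 2 + 2 + 10 = 25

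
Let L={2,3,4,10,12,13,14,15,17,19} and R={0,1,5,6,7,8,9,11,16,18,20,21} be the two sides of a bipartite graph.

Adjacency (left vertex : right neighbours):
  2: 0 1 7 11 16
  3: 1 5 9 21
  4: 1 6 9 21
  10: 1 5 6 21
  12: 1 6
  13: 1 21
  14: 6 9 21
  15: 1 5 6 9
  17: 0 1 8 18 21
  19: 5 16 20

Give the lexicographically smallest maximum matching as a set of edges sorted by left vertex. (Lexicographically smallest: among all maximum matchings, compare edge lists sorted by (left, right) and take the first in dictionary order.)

|M| = 8 (so the lex-smallest maximum matching has 8 edges)
process left vertices in ascending order; for each, take the smallest-labelled available neighbour that still permits 8 edges overall, or leave it unmatched if none does
lex-smallest matching: {2-0, 3-1, 4-6, 10-5, 13-21, 14-9, 17-8, 19-16}

Lex-smallest maximum matching: {(2,0), (3,1), (4,6), (10,5), (13,21), (14,9), (17,8), (19,16)}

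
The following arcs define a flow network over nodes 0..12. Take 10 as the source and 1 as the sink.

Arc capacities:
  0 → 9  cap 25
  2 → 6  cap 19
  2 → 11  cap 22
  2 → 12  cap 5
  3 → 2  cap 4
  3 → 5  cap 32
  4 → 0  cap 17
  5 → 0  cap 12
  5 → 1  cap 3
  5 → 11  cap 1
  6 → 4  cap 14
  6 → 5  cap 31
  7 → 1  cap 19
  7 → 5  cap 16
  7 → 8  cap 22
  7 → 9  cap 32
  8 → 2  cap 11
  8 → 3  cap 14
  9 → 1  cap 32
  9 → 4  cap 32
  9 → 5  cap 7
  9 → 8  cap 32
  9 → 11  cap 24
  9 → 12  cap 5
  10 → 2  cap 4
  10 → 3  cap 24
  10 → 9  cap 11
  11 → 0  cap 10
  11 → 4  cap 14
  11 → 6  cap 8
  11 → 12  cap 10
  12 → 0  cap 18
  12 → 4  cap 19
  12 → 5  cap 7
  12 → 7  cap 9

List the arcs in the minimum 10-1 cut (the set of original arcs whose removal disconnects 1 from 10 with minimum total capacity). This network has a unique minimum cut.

Min-cut arcs: {(3,2), (5,0), (5,1), (5,11), (10,2), (10,9)} (total capacity 35)

augment #1: 10→9→1 push 11
augment #2: 10→3→5→1 push 3
augment #3: 10→2→12→7→1 push 4
augment #4: 10→3→2→12→7→1 push 1
augment #5: 10→3→5→0→9→1 push 12
augment #6: 10→3→2→11→0→9→1 push 3
augment #7: 10→3→5→11→0→9→1 push 1
max flow = 35; residual-reachable set from 10 gives S-side
cut edges (S→T): {(3,2), (5,0), (5,1), (5,11), (10,2), (10,9)} total cap 35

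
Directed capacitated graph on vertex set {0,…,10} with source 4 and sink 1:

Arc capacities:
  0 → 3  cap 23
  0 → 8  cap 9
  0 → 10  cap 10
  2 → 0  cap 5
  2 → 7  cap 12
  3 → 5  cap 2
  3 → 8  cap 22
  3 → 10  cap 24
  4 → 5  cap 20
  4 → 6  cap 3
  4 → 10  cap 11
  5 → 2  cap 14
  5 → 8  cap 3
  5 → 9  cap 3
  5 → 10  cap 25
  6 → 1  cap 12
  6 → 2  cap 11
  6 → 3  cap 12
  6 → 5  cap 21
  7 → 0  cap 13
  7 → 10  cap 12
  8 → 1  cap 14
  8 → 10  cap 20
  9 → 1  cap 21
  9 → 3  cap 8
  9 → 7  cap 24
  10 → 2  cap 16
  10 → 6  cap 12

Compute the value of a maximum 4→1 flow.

augment #1: 4→6→1 bottleneck 3, total now 3
augment #2: 4→5→8→1 bottleneck 3, total now 6
augment #3: 4→5→9→1 bottleneck 3, total now 9
augment #4: 4→10→6→1 bottleneck 9, total now 18
augment #5: 4→5→2→0→8→1 bottleneck 5, total now 23
augment #6: 4→10→6→3→8→1 bottleneck 2, total now 25
augment #7: 4→5→2→7→0→8→1 bottleneck 4, total now 29

Maximum flow value: 29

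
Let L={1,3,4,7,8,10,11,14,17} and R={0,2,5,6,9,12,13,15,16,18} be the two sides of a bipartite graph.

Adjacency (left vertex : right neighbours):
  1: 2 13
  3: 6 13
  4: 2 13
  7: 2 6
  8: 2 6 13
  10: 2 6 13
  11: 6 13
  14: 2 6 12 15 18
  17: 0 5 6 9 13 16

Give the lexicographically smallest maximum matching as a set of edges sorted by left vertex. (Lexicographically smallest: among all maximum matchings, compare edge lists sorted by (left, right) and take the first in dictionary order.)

|M| = 5 (so the lex-smallest maximum matching has 5 edges)
process left vertices in ascending order; for each, take the smallest-labelled available neighbour that still permits 5 edges overall, or leave it unmatched if none does
lex-smallest matching: {1-2, 3-6, 4-13, 14-12, 17-0}

Lex-smallest maximum matching: {(1,2), (3,6), (4,13), (14,12), (17,0)}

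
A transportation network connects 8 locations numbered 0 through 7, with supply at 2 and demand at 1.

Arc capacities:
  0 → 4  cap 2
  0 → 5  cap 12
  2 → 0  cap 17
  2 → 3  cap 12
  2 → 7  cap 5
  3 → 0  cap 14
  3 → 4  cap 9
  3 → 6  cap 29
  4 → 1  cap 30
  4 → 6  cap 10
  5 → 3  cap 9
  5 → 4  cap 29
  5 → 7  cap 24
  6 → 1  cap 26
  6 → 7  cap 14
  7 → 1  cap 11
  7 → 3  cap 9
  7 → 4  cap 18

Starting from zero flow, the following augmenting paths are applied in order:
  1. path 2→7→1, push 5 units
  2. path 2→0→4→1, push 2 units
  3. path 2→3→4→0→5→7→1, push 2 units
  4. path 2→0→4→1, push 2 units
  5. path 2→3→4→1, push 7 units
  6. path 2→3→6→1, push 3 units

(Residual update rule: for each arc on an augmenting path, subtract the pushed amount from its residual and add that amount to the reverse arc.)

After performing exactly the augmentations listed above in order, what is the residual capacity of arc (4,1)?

after path 1 (2→7→1, push 5): res(4,1)=30
after path 2 (2→0→4→1, push 2): res(4,1)=28
after path 3 (2→3→4→0→5→7→1, push 2): res(4,1)=28
after path 4 (2→0→4→1, push 2): res(4,1)=26
after path 5 (2→3→4→1, push 7): res(4,1)=19
after path 6 (2→3→6→1, push 3): res(4,1)=19

Residual capacity of (4,1): 19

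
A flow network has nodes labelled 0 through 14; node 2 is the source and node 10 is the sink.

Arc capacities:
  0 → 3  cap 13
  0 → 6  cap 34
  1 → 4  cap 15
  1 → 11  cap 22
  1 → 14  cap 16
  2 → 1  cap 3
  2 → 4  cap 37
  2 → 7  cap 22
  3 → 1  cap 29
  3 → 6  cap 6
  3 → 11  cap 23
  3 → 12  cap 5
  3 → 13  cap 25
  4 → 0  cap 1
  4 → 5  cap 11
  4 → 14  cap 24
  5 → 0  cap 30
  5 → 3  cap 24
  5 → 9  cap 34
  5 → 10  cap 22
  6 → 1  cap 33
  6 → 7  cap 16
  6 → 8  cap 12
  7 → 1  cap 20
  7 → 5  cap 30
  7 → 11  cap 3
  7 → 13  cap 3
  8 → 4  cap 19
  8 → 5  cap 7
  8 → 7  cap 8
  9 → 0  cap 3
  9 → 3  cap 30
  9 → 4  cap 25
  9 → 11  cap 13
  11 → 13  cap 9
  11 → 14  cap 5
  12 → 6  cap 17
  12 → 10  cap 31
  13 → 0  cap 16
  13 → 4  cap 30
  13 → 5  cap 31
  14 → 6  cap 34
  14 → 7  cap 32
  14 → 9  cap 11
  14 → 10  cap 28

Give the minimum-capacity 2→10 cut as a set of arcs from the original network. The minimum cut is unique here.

augment #1: 2→1→14→10 push 3
augment #2: 2→4→5→10 push 11
augment #3: 2→4→14→10 push 24
augment #4: 2→7→5→10 push 11
augment #5: 2→7→1→14→10 push 1
augment #6: 2→4→0→3→12→10 push 1
augment #7: 2→7→5→3→12→10 push 4
max flow = 55; residual-reachable set from 2 gives S-side
cut edges (S→T): {(3,12), (5,10), (14,10)} total cap 55

Min-cut arcs: {(3,12), (5,10), (14,10)} (total capacity 55)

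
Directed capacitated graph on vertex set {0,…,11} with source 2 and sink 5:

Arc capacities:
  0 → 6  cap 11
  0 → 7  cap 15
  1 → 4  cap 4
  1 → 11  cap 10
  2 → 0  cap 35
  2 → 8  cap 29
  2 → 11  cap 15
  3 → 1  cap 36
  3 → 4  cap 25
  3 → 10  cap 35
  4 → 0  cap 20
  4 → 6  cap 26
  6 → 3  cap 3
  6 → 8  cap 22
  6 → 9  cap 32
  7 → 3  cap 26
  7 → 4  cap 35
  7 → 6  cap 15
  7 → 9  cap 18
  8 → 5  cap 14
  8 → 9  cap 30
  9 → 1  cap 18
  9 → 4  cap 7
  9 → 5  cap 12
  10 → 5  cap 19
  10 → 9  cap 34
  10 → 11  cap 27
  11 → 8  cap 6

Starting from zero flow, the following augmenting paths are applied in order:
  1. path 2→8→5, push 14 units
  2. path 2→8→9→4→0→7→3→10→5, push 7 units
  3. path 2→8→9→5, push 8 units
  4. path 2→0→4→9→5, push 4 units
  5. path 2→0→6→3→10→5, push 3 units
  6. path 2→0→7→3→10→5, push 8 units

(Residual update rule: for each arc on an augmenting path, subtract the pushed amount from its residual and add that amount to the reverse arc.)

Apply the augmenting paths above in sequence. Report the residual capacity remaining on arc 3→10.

after path 1 (2→8→5, push 14): res(3,10)=35
after path 2 (2→8→9→4→0→7→3→10→5, push 7): res(3,10)=28
after path 3 (2→8→9→5, push 8): res(3,10)=28
after path 4 (2→0→4→9→5, push 4): res(3,10)=28
after path 5 (2→0→6→3→10→5, push 3): res(3,10)=25
after path 6 (2→0→7→3→10→5, push 8): res(3,10)=17

Residual capacity of (3,10): 17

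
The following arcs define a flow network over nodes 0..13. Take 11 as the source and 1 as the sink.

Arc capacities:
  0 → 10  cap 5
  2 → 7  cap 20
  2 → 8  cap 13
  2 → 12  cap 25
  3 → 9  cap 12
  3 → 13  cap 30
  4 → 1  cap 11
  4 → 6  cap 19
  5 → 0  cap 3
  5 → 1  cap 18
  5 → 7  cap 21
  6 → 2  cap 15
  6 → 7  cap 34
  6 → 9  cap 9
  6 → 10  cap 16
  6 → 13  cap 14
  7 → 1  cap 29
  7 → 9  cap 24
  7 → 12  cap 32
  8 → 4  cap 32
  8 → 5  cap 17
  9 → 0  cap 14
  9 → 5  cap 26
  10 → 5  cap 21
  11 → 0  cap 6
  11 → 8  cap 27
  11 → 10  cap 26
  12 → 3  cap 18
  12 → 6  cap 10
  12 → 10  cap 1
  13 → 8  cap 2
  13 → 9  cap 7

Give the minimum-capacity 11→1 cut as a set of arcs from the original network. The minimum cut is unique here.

augment #1: 11→8→4→1 push 11
augment #2: 11→8→5→1 push 16
augment #3: 11→10→5→1 push 2
augment #4: 11→10→5→7→1 push 19
max flow = 48; residual-reachable set from 11 gives S-side
cut edges (S→T): {(10,5), (11,8)} total cap 48

Min-cut arcs: {(10,5), (11,8)} (total capacity 48)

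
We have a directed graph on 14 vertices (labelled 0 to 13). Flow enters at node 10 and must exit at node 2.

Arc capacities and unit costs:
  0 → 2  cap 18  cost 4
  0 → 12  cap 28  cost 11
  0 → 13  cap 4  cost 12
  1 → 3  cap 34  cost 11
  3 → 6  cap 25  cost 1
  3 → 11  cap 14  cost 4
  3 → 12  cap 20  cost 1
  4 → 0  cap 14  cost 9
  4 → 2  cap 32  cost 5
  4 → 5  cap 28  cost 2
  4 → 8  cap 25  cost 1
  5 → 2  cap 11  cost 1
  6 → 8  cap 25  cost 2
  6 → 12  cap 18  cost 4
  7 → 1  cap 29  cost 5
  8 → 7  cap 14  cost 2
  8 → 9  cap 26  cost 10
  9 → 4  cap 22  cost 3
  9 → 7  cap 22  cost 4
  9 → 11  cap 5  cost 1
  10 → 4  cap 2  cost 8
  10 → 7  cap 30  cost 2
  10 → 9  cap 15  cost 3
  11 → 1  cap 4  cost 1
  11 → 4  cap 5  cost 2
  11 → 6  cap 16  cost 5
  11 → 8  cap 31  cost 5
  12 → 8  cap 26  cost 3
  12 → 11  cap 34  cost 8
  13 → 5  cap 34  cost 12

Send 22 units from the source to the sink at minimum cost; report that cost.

Minimum cost for 22 units: 314

shortest-cost path #1: 10→9→4→5→2 push 11 @ unit cost 9 (adds 99)
shortest-cost path #2: 10→9→4→2 push 4 @ unit cost 11 (adds 44)
shortest-cost path #3: 10→4→2 push 2 @ unit cost 13 (adds 26)
shortest-cost path #4: 10→7→1→3→11→4→2 push 5 @ unit cost 29 (adds 145)
total cost = 314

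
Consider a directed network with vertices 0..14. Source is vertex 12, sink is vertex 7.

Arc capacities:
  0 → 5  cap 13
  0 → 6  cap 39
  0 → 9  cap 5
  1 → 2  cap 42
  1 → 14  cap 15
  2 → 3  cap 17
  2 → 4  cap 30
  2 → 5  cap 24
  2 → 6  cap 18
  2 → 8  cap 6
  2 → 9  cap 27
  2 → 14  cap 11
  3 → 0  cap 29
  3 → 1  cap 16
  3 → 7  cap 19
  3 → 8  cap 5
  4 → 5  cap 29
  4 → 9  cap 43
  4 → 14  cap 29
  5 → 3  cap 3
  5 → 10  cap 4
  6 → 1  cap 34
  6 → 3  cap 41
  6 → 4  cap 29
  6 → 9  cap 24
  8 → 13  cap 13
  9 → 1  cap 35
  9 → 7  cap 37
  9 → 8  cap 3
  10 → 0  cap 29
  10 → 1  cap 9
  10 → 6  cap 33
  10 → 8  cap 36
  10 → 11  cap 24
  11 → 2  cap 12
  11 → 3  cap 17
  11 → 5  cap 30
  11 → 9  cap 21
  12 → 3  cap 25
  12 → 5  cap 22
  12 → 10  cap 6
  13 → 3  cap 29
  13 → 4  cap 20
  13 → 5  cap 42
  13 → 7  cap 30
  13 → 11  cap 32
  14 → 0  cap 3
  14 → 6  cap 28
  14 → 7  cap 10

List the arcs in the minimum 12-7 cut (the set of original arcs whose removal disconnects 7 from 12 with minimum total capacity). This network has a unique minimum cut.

augment #1: 12→3→7 push 19
augment #2: 12→3→0→9→7 push 5
augment #3: 12→3→1→14→7 push 1
augment #4: 12→10→1→14→7 push 6
augment #5: 12→5→3→1→14→7 push 3
augment #6: 12→5→10→6→9→7 push 4
max flow = 38; residual-reachable set from 12 gives S-side
cut edges (S→T): {(5,3), (5,10), (12,3), (12,10)} total cap 38

Min-cut arcs: {(5,3), (5,10), (12,3), (12,10)} (total capacity 38)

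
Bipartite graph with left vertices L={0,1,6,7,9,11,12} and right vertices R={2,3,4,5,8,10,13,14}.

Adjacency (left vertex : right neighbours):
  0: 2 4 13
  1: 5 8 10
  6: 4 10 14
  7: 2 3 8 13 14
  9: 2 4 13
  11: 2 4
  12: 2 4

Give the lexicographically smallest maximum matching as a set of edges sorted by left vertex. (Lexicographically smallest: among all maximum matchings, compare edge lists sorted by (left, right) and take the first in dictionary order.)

|M| = 6 (so the lex-smallest maximum matching has 6 edges)
process left vertices in ascending order; for each, take the smallest-labelled available neighbour that still permits 6 edges overall, or leave it unmatched if none does
lex-smallest matching: {0-2, 1-5, 6-10, 7-3, 9-13, 11-4}

Lex-smallest maximum matching: {(0,2), (1,5), (6,10), (7,3), (9,13), (11,4)}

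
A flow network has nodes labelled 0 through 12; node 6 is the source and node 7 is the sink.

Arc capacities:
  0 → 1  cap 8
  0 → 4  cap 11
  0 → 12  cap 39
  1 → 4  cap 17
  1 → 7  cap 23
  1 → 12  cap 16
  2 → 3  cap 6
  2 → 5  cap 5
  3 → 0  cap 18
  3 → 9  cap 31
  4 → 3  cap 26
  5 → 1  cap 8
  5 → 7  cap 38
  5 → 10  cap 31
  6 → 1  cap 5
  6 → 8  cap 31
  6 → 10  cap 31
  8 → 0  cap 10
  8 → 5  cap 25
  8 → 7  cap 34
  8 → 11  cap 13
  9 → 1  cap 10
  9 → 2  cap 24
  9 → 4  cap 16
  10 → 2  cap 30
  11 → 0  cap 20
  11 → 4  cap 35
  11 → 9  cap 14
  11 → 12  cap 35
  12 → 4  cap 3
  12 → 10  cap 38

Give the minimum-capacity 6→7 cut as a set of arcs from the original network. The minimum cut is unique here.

Min-cut arcs: {(2,3), (2,5), (6,1), (6,8)} (total capacity 47)

augment #1: 6→1→7 push 5
augment #2: 6→8→7 push 31
augment #3: 6→10→2→5→7 push 5
augment #4: 6→10→2→3→0→1→7 push 6
max flow = 47; residual-reachable set from 6 gives S-side
cut edges (S→T): {(2,3), (2,5), (6,1), (6,8)} total cap 47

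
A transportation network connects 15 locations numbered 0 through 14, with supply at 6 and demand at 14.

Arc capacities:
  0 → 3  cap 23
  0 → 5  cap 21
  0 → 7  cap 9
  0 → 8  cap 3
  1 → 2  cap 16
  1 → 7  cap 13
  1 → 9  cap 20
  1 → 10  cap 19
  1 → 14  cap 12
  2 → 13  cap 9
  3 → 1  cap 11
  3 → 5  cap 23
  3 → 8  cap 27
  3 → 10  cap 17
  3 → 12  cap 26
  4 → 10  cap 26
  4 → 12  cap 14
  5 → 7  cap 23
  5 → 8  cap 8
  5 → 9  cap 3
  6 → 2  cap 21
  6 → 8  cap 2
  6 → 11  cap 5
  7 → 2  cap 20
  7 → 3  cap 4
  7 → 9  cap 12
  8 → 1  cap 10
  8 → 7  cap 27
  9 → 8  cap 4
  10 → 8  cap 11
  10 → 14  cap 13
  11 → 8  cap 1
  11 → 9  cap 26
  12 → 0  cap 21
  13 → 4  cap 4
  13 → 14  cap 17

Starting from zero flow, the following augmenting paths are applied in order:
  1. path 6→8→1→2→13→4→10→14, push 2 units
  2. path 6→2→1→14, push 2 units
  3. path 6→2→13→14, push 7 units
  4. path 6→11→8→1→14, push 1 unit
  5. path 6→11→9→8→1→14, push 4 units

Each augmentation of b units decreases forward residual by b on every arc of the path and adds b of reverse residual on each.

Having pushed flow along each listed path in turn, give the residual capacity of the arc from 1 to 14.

Residual capacity of (1,14): 5

after path 1 (6→8→1→2→13→4→10→14, push 2): res(1,14)=12
after path 2 (6→2→1→14, push 2): res(1,14)=10
after path 3 (6→2→13→14, push 7): res(1,14)=10
after path 4 (6→11→8→1→14, push 1): res(1,14)=9
after path 5 (6→11→9→8→1→14, push 4): res(1,14)=5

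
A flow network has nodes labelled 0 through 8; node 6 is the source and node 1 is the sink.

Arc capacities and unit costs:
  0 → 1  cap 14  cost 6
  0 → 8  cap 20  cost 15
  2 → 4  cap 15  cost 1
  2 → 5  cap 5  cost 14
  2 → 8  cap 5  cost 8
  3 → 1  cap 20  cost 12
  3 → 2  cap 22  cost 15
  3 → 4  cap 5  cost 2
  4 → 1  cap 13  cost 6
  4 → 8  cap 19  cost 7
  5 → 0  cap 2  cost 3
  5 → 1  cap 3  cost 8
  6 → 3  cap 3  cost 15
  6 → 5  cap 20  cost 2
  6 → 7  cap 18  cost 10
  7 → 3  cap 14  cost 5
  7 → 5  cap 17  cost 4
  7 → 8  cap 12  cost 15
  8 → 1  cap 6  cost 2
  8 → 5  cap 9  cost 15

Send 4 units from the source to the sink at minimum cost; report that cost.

shortest-cost path #1: 6→5→1 push 3 @ unit cost 10 (adds 30)
shortest-cost path #2: 6→5→0→1 push 1 @ unit cost 11 (adds 11)
total cost = 41

Minimum cost for 4 units: 41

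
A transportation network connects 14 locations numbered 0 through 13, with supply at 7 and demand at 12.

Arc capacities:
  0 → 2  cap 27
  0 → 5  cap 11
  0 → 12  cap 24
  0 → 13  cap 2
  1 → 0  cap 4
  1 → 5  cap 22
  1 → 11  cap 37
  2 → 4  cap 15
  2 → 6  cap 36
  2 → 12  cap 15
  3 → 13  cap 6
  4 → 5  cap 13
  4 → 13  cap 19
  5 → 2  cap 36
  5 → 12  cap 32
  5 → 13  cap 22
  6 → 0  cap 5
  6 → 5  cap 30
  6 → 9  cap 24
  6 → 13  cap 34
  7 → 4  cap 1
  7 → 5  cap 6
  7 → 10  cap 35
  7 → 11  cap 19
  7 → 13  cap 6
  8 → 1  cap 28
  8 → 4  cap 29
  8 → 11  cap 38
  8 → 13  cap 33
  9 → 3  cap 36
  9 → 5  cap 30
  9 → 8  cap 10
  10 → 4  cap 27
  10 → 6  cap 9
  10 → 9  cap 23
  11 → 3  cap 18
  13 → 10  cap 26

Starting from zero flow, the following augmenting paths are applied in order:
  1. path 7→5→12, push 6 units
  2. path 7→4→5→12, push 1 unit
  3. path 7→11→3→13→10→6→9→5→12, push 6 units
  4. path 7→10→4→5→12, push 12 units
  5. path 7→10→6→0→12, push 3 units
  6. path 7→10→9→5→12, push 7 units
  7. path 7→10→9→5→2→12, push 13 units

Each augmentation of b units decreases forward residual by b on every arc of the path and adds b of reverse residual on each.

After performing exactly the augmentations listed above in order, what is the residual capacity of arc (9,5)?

after path 1 (7→5→12, push 6): res(9,5)=30
after path 2 (7→4→5→12, push 1): res(9,5)=30
after path 3 (7→11→3→13→10→6→9→5→12, push 6): res(9,5)=24
after path 4 (7→10→4→5→12, push 12): res(9,5)=24
after path 5 (7→10→6→0→12, push 3): res(9,5)=24
after path 6 (7→10→9→5→12, push 7): res(9,5)=17
after path 7 (7→10→9→5→2→12, push 13): res(9,5)=4

Residual capacity of (9,5): 4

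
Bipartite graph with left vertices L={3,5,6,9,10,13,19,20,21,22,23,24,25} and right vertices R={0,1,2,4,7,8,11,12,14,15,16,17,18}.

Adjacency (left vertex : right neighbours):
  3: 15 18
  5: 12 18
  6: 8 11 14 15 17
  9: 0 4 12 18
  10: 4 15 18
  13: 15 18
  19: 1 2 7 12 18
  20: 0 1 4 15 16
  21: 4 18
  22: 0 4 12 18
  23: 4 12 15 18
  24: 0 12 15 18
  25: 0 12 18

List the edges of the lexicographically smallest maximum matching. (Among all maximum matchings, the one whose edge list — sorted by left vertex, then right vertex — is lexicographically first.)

Lex-smallest maximum matching: {(3,15), (5,12), (6,8), (9,0), (10,4), (13,18), (19,1), (20,16)}

|M| = 8 (so the lex-smallest maximum matching has 8 edges)
process left vertices in ascending order; for each, take the smallest-labelled available neighbour that still permits 8 edges overall, or leave it unmatched if none does
lex-smallest matching: {3-15, 5-12, 6-8, 9-0, 10-4, 13-18, 19-1, 20-16}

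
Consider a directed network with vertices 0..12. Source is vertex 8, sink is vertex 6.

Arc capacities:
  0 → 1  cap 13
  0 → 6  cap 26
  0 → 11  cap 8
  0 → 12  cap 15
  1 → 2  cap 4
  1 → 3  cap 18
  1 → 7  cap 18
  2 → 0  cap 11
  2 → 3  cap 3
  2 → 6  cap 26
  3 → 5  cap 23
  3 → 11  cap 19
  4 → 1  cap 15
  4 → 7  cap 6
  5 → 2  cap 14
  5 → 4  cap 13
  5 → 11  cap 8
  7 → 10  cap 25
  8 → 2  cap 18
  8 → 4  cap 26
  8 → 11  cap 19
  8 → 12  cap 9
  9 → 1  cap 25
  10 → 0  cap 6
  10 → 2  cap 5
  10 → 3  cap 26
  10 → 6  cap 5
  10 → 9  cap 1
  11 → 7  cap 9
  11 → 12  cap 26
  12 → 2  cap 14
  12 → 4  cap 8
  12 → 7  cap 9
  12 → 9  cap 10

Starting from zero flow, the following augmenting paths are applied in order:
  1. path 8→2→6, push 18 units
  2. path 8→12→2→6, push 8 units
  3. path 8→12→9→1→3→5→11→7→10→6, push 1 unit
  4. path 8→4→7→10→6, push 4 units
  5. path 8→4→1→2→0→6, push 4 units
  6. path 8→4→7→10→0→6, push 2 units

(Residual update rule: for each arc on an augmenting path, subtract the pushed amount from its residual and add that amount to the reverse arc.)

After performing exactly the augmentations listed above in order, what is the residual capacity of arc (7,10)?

Residual capacity of (7,10): 18

after path 1 (8→2→6, push 18): res(7,10)=25
after path 2 (8→12→2→6, push 8): res(7,10)=25
after path 3 (8→12→9→1→3→5→11→7→10→6, push 1): res(7,10)=24
after path 4 (8→4→7→10→6, push 4): res(7,10)=20
after path 5 (8→4→1→2→0→6, push 4): res(7,10)=20
after path 6 (8→4→7→10→0→6, push 2): res(7,10)=18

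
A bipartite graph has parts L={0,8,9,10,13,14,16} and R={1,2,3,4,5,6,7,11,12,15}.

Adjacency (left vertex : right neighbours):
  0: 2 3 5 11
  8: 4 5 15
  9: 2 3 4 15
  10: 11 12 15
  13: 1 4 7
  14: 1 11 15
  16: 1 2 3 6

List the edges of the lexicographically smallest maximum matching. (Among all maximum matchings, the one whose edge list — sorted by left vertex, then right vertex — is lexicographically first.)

Lex-smallest maximum matching: {(0,2), (8,4), (9,3), (10,11), (13,1), (14,15), (16,6)}

|M| = 7 (so the lex-smallest maximum matching has 7 edges)
process left vertices in ascending order; for each, take the smallest-labelled available neighbour that still permits 7 edges overall, or leave it unmatched if none does
lex-smallest matching: {0-2, 8-4, 9-3, 10-11, 13-1, 14-15, 16-6}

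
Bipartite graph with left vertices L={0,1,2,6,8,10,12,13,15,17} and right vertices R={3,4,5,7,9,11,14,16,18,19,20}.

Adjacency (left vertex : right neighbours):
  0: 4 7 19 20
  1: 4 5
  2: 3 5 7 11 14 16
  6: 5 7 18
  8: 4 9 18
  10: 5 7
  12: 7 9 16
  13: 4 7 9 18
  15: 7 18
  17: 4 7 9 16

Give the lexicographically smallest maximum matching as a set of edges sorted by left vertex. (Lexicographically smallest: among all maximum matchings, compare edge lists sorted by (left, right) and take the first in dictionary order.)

|M| = 8 (so the lex-smallest maximum matching has 8 edges)
process left vertices in ascending order; for each, take the smallest-labelled available neighbour that still permits 8 edges overall, or leave it unmatched if none does
lex-smallest matching: {0-19, 1-4, 2-3, 6-5, 8-9, 10-7, 12-16, 13-18}

Lex-smallest maximum matching: {(0,19), (1,4), (2,3), (6,5), (8,9), (10,7), (12,16), (13,18)}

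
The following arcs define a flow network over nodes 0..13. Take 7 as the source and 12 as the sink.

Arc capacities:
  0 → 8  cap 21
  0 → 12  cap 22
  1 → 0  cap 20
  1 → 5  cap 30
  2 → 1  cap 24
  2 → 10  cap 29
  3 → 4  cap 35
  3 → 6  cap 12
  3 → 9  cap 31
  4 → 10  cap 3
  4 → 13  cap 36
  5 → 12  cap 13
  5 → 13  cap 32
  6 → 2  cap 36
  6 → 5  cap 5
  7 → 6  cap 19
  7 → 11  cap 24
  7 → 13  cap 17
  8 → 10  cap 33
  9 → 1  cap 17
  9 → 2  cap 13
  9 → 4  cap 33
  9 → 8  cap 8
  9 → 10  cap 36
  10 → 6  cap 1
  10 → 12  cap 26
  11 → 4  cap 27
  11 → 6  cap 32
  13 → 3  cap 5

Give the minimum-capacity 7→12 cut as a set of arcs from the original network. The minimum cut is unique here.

Min-cut arcs: {(7,6), (7,11), (13,3)} (total capacity 48)

augment #1: 7→6→5→12 push 5
augment #2: 7→6→2→10→12 push 14
augment #3: 7→11→4→10→12 push 3
augment #4: 7→11→6→2→10→12 push 9
augment #5: 7→11→6→2→1→0→12 push 12
augment #6: 7→13→3→9→1→0→12 push 5
max flow = 48; residual-reachable set from 7 gives S-side
cut edges (S→T): {(7,6), (7,11), (13,3)} total cap 48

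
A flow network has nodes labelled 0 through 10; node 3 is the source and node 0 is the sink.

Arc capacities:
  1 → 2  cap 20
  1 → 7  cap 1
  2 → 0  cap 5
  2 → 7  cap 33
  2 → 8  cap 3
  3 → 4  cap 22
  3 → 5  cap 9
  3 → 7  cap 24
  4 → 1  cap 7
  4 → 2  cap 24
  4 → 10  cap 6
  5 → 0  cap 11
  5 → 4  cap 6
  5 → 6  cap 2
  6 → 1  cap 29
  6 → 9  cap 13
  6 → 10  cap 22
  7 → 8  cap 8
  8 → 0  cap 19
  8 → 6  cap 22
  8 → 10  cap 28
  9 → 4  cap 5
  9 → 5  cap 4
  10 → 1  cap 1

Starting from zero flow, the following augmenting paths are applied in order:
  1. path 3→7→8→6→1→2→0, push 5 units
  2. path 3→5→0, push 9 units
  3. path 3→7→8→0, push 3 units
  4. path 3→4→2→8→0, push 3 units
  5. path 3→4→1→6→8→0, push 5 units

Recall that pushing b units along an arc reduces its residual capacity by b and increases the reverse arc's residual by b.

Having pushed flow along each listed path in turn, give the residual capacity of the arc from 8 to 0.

after path 1 (3→7→8→6→1→2→0, push 5): res(8,0)=19
after path 2 (3→5→0, push 9): res(8,0)=19
after path 3 (3→7→8→0, push 3): res(8,0)=16
after path 4 (3→4→2→8→0, push 3): res(8,0)=13
after path 5 (3→4→1→6→8→0, push 5): res(8,0)=8

Residual capacity of (8,0): 8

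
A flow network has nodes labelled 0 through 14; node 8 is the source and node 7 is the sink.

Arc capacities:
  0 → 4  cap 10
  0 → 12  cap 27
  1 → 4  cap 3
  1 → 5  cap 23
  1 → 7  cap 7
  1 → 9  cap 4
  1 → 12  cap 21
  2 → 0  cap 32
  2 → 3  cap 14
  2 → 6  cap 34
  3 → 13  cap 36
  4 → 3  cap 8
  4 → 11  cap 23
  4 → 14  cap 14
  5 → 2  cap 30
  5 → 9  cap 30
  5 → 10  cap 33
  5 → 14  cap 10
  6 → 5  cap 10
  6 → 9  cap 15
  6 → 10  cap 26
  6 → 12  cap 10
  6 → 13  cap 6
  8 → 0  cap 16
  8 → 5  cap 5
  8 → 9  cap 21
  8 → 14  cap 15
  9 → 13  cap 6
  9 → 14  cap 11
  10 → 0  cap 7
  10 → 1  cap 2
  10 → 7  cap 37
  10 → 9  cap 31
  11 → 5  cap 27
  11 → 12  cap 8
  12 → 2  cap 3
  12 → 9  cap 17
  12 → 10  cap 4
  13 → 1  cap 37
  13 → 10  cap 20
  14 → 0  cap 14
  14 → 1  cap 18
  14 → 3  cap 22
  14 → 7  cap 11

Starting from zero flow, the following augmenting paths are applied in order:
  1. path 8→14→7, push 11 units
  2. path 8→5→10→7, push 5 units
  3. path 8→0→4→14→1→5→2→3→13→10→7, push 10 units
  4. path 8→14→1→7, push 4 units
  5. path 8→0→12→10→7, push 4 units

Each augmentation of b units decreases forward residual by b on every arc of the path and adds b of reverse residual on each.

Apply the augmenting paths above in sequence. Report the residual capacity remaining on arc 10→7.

Residual capacity of (10,7): 18

after path 1 (8→14→7, push 11): res(10,7)=37
after path 2 (8→5→10→7, push 5): res(10,7)=32
after path 3 (8→0→4→14→1→5→2→3→13→10→7, push 10): res(10,7)=22
after path 4 (8→14→1→7, push 4): res(10,7)=22
after path 5 (8→0→12→10→7, push 4): res(10,7)=18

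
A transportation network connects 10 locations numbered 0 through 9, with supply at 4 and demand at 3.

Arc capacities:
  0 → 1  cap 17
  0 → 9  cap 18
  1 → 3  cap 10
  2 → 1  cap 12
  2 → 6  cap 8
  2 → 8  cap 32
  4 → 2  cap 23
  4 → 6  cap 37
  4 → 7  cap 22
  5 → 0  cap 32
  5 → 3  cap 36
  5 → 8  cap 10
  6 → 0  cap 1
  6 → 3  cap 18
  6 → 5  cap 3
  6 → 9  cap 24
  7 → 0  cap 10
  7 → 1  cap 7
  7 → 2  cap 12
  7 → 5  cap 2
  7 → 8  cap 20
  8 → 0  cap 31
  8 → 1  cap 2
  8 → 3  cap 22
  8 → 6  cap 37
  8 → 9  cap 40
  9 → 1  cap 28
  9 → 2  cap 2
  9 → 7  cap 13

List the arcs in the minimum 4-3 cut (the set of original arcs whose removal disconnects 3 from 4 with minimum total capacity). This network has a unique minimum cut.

augment #1: 4→6→3 push 18
augment #2: 4→2→1→3 push 10
augment #3: 4→2→8→3 push 13
augment #4: 4→6→5→3 push 3
augment #5: 4→7→5→3 push 2
augment #6: 4→7→8→3 push 9
max flow = 55; residual-reachable set from 4 gives S-side
cut edges (S→T): {(1,3), (6,3), (6,5), (7,5), (8,3)} total cap 55

Min-cut arcs: {(1,3), (6,3), (6,5), (7,5), (8,3)} (total capacity 55)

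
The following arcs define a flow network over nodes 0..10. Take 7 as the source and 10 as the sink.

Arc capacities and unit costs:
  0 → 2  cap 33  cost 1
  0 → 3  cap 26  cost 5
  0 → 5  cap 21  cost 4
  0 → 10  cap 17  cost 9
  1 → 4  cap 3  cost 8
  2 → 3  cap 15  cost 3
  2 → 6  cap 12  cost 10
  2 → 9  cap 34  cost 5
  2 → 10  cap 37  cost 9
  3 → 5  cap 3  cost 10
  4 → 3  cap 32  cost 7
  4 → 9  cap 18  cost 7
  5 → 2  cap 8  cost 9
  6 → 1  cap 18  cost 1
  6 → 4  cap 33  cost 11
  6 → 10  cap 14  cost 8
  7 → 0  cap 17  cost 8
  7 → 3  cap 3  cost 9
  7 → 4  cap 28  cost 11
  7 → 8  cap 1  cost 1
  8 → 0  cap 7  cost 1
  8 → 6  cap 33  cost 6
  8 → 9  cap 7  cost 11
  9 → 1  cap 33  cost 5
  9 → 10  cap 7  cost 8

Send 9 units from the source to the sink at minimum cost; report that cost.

Minimum cost for 9 units: 147

shortest-cost path #1: 7→8→0→10 push 1 @ unit cost 11 (adds 11)
shortest-cost path #2: 7→0→10 push 8 @ unit cost 17 (adds 136)
total cost = 147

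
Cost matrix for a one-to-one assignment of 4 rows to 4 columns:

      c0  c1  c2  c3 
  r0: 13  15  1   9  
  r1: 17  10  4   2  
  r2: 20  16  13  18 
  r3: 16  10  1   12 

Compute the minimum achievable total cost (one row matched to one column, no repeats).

optimal assignment: row0→col0 (cost 13), row1→col3 (cost 2), row2→col1 (cost 16), row3→col2 (cost 1)
total = 13 + 2 + 16 + 1 = 32

Minimum assignment cost: 32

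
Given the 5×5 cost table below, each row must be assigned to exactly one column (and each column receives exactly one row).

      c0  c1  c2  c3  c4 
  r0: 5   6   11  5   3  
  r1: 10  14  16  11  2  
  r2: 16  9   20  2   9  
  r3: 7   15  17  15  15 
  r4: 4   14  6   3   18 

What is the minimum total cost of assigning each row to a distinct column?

Minimum assignment cost: 23

optimal assignment: row0→col1 (cost 6), row1→col4 (cost 2), row2→col3 (cost 2), row3→col0 (cost 7), row4→col2 (cost 6)
total = 6 + 2 + 2 + 7 + 6 = 23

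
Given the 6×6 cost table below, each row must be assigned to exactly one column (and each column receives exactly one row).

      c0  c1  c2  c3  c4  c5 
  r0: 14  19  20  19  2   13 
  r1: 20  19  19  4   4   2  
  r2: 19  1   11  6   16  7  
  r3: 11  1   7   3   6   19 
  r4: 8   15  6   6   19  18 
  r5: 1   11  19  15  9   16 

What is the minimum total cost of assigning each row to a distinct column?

optimal assignment: row0→col4 (cost 2), row1→col5 (cost 2), row2→col1 (cost 1), row3→col3 (cost 3), row4→col2 (cost 6), row5→col0 (cost 1)
total = 2 + 2 + 1 + 3 + 6 + 1 = 15

Minimum assignment cost: 15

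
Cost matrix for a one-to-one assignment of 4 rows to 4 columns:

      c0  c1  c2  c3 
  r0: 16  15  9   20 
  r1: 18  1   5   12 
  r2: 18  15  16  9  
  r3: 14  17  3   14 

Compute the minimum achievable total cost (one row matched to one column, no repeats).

optimal assignment: row0→col0 (cost 16), row1→col1 (cost 1), row2→col3 (cost 9), row3→col2 (cost 3)
total = 16 + 1 + 9 + 3 = 29

Minimum assignment cost: 29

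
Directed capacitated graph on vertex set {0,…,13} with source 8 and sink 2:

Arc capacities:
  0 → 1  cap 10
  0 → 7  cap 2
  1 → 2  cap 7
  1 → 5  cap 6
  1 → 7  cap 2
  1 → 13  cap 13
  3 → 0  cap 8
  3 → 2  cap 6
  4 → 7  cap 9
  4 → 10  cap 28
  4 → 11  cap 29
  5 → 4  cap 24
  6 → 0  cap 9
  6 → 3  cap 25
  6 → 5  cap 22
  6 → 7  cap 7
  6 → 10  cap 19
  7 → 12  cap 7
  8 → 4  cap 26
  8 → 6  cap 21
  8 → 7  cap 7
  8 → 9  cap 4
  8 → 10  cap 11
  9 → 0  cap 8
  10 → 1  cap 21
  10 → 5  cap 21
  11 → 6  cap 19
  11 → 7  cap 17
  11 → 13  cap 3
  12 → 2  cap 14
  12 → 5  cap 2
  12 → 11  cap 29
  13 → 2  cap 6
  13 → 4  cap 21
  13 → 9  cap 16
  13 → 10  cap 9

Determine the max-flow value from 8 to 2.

Maximum flow value: 26

augment #1: 8→6→3→2 bottleneck 6, total now 6
augment #2: 8→7→12→2 bottleneck 7, total now 13
augment #3: 8→10→1→2 bottleneck 7, total now 20
augment #4: 8→4→11→13→2 bottleneck 3, total now 23
augment #5: 8→10→1→13→2 bottleneck 3, total now 26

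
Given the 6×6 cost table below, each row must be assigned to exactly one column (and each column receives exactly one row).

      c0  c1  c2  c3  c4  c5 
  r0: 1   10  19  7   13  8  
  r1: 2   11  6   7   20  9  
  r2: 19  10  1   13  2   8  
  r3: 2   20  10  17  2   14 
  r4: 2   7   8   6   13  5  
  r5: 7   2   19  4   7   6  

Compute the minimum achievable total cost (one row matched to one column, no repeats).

Minimum assignment cost: 18

optimal assignment: row0→col0 (cost 1), row1→col3 (cost 7), row2→col2 (cost 1), row3→col4 (cost 2), row4→col5 (cost 5), row5→col1 (cost 2)
total = 1 + 7 + 1 + 2 + 5 + 2 = 18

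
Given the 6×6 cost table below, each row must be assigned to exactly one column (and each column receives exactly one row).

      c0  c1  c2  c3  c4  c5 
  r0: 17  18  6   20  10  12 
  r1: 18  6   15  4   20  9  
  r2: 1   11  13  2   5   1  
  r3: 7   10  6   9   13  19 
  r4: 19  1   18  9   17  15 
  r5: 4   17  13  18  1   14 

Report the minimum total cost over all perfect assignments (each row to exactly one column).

optimal assignment: row0→col2 (cost 6), row1→col3 (cost 4), row2→col5 (cost 1), row3→col0 (cost 7), row4→col1 (cost 1), row5→col4 (cost 1)
total = 6 + 4 + 1 + 7 + 1 + 1 = 20

Minimum assignment cost: 20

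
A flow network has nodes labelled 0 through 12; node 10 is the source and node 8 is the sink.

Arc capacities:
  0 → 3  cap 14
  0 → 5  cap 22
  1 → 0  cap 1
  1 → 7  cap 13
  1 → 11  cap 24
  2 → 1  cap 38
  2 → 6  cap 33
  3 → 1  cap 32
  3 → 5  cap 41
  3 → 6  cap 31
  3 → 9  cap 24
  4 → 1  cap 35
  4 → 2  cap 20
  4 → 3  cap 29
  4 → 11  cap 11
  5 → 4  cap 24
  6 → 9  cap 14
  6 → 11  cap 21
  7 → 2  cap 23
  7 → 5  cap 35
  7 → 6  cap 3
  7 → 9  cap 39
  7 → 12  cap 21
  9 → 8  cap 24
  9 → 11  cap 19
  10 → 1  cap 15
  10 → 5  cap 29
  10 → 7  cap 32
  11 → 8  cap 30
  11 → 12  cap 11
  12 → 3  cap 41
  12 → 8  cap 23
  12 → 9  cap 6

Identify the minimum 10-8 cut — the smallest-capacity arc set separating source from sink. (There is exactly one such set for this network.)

augment #1: 10→1→11→8 push 15
augment #2: 10→7→9→8 push 24
augment #3: 10→7→12→8 push 8
augment #4: 10→5→4→11→8 push 11
augment #5: 10→5→4→1→11→8 push 4
augment #6: 10→5→4→1→7→12→8 push 9
max flow = 71; residual-reachable set from 10 gives S-side
cut edges (S→T): {(5,4), (10,1), (10,7)} total cap 71

Min-cut arcs: {(5,4), (10,1), (10,7)} (total capacity 71)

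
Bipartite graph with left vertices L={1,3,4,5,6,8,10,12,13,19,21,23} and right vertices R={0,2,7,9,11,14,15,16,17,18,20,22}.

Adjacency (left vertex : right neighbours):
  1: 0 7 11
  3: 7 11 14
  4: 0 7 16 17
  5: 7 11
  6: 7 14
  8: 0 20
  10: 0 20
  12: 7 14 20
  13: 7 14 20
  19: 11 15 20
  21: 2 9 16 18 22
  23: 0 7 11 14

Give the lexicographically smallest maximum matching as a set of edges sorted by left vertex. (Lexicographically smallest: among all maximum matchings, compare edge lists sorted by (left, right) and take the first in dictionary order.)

|M| = 8 (so the lex-smallest maximum matching has 8 edges)
process left vertices in ascending order; for each, take the smallest-labelled available neighbour that still permits 8 edges overall, or leave it unmatched if none does
lex-smallest matching: {1-0, 3-7, 4-16, 5-11, 6-14, 8-20, 19-15, 21-2}

Lex-smallest maximum matching: {(1,0), (3,7), (4,16), (5,11), (6,14), (8,20), (19,15), (21,2)}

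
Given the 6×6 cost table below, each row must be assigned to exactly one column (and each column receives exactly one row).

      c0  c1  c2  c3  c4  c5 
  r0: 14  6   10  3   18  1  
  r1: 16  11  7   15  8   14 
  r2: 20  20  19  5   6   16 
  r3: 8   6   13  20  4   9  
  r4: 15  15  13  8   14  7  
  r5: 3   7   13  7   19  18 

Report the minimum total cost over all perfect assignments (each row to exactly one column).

Minimum assignment cost: 31

optimal assignment: row0→col5 (cost 1), row1→col2 (cost 7), row2→col4 (cost 6), row3→col1 (cost 6), row4→col3 (cost 8), row5→col0 (cost 3)
total = 1 + 7 + 6 + 6 + 8 + 3 = 31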